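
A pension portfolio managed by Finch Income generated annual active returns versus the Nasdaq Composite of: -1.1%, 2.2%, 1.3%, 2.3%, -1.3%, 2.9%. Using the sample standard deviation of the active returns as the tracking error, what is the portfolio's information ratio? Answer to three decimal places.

r̄ = (-1.1 + 2.2 + 1.3 + 2.3 − 1.3 + 2.9) / 6 = 6.30 / 6 = 1.0500%
Sample σ = √[Σ(r − r̄)² / 5] = √[16.5150 / 5] = √3.3030 = 1.8174%
IR = r̄ / tracking error = 1.0500 / 1.8174 = 0.5777

0.578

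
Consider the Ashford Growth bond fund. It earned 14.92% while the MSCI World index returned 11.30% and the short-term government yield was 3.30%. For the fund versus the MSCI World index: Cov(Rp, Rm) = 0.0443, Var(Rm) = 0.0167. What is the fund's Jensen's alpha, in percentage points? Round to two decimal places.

-9.60

β = Cov / Var = 0.0443 / 0.0167 = 2.6527
E[R] = Rf + β(Rm − Rf) = 3.30% + 2.6527 × (11.30% − 3.30%) = 24.5216%
α = Rp − E[R] = 14.92% − 24.5216% = -9.6016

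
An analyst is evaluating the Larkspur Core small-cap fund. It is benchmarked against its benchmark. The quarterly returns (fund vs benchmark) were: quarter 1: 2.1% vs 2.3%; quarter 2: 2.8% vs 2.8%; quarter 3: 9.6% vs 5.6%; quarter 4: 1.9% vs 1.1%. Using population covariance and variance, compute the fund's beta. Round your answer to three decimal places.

1.849

r̄p = 4.1000%,  r̄m = 2.9500%
Cov = Σ(rp − r̄p)(rm − r̄m) / 4 = 5.0350
Var(rm) = Σ(rm − r̄m)² / 4 = 2.7225
β = Cov / Var = 5.0350 / 2.7225 = 1.8494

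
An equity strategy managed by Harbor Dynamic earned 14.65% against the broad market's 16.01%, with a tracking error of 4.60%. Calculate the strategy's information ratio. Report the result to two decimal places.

IR = (Rp − Rb) / TE = (14.65% − 16.01%) / 4.60% = -1.36% / 4.60% = -0.2957

-0.30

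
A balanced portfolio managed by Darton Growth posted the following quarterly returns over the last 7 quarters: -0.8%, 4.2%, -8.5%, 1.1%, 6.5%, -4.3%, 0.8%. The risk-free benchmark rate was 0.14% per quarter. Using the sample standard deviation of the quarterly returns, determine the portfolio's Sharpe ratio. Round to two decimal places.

-0.06

r̄ = (-0.8 + 4.2 − 8.5 + 1.1 + 6.5 − 4.3 + 0.8) / 7 = -0.1429%
Σ(r − r̄)² = (-0.8 − (-0.1429))² + (4.2 − (-0.1429))² + … = 152.9771
sample σ = √(152.9771 / 6) = √25.4962 = 5.0494%
Sharpe = (r̄ − rf) / σ = (-0.1429 − 0.14) / 5.0494 = -0.2829 / 5.0494 = -0.0560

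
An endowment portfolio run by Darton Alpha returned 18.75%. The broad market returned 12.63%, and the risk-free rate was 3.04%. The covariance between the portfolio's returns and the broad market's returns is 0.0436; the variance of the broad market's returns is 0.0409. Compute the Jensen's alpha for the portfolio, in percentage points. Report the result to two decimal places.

β = Cov / Var = 0.0436 / 0.0409 = 1.0660
E[R] = Rf + β(Rm − Rf) = 3.04% + 1.0660 × (12.63% − 3.04%) = 13.2629%
α = Rp − E[R] = 18.75% − 13.2629% = 5.4871

5.49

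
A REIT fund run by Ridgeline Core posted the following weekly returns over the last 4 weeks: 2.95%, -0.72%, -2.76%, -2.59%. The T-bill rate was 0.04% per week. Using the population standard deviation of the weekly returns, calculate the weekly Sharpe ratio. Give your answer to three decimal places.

-0.357

μ = (2.95 − 0.72 − 2.76 − 2.59) / 4 = -3.120 / 4 = -0.7800%
Population σ = √[Σ(r − μ)² / 4] = √[21.1130 / 4] = √5.2783 = 2.2975%
Sharpe = (μ − rf) / σ = (-0.7800 − 0.04) / 2.2975 = -0.8200 / 2.2975 = -0.3569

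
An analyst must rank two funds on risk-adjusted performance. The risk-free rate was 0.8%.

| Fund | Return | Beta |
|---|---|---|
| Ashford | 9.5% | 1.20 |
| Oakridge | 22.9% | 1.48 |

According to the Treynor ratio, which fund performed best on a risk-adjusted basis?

Ashford: Treynor = (9.5% − 0.8%) / 1.20 = 7.250
Oakridge: Treynor = (22.9% − 0.8%) / 1.48 = 14.932
Highest: Oakridge (14.932).

Oakridge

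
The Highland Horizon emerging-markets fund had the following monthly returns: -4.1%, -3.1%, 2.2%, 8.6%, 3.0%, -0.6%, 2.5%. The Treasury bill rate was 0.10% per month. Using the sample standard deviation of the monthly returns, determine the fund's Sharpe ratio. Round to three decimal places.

0.260

μ = (-4.1 − 3.1 + 2.2 + 8.6 + 3 − 0.6 + 2.5) / 7 = 8.50 / 7 = 1.2143%
Sample σ = √[Σ(r − μ)² / 6] = √[110.5086 / 6] = √18.4181 = 4.2916%
Sharpe = (μ − rf) / σ = (1.2143 − 0.1) / 4.2916 = 1.1143 / 4.2916 = 0.2596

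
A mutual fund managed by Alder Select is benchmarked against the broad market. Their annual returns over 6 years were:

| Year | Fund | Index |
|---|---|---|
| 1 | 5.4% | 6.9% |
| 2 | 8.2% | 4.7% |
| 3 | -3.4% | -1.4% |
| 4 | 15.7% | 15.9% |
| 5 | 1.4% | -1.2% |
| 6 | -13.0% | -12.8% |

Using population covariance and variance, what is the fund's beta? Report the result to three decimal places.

r̄p = 2.3833%,  r̄m = 2.0167%
Cov = Σ(rp − r̄p)(rm − r̄m) / 6 = 77.6786
Var(rm) = Σ(rm − r̄m)² / 6 = 77.5581
β = Cov / Var = 77.6786 / 77.5581 = 1.0016

1.002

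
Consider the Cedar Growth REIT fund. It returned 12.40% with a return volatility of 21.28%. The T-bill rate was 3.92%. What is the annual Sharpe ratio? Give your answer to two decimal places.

Sharpe = (Rp − Rf) / σp = (12.40% − 3.92%) / 21.28% = 8.48% / 21.28% = 0.3985

0.40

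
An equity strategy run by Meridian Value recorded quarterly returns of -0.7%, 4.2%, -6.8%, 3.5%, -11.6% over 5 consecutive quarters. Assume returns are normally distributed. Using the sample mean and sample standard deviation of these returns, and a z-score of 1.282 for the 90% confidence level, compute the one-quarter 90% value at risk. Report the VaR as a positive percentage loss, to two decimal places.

11.00

r̄ = (-0.7 + 4.2 − 6.8 + 3.5 − 11.6) / 5 = -2.2800%
Sample std dev = √[185.1880 / 4] = 6.8042%
VaR = −(r̄ − z·σ) = −(-2.2800 − 1.282 × 6.8042) = −(-11.0030) = 11.0030%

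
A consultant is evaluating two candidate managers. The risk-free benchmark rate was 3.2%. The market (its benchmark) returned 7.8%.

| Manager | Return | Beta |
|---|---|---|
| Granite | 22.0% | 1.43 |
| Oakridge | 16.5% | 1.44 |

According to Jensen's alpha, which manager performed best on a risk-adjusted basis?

Granite: α = 22.0% − [3.2% + 1.43 × (7.8% − 3.2%)] = 12.222
Oakridge: α = 16.5% − [3.2% + 1.44 × (7.8% − 3.2%)] = 6.676
Highest: Granite (12.222).

Granite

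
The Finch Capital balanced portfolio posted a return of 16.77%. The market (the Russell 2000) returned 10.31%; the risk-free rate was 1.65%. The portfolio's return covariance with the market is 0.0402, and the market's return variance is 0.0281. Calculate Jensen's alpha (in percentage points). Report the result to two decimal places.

β = Cov / Var = 0.0402 / 0.0281 = 1.4306
E[R] = Rf + β(Rm − Rf) = 1.65% + 1.4306 × (10.31% − 1.65%) = 14.0390%
α = Rp − E[R] = 16.77% − 14.0390% = 2.7310

2.73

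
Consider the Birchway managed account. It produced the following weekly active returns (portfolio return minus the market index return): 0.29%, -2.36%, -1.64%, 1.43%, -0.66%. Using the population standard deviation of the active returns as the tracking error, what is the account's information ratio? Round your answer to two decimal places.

-0.44

r̄ = (0.29 − 2.36 − 1.64 + 1.43 − 0.66) / 5 = -2.940 / 5 = -0.5880%
Σ(r − r̄)² = (0.29 − (-0.5880))² + (-2.36 − (-0.5880))² + … = 9.0951
population σ = √(9.0951 / 5) = √1.8190 = 1.3487%
IR = r̄ / tracking error = -0.5880 / 1.3487 = -0.4360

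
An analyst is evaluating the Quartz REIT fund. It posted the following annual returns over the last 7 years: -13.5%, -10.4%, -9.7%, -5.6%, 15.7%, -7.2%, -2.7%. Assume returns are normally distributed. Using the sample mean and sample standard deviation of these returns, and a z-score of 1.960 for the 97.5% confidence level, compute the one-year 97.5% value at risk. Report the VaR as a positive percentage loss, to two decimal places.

Mean return r̄ = -33.40 / 7 = -4.7714%
Sample σ = √[Σ(r − r̄)² / 6] = √[562.1143 / 6] = √93.6857 = 9.6791%
VaR = −(r̄ − z·σ) = −(-4.7714 − 1.960 × 9.6791) = −(-23.7424) = 23.7424%

23.74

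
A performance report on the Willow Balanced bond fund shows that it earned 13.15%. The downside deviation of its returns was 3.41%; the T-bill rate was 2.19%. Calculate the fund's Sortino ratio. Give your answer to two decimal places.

3.21

Sortino = (Rp − Rf) / σd = (13.15% − 2.19%) / 3.41% = 10.96% / 3.41% = 3.2141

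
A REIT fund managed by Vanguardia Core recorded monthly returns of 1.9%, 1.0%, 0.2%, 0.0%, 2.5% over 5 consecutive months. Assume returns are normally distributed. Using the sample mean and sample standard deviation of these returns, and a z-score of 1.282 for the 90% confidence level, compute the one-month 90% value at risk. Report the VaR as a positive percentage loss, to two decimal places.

r̄ = (1.9 + 1 + 0.2 + 0 + 2.5) / 5 = 1.1200%
Σ(r − r̄)² = (1.9 − 1.1200)² + (1 − 1.1200)² + (0.2 − 1.1200)² + … = 4.6280
σ = √[4.6280 / 4] = 1.0756%
VaR = −(r̄ − z·σ) = −(1.1200 − 1.282 × 1.0756) = −(-0.2589) = 0.2589%

0.26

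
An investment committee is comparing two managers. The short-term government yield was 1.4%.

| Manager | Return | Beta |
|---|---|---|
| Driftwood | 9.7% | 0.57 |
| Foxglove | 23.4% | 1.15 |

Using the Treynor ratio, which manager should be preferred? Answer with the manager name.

Foxglove

Driftwood: Treynor = (9.7% − 1.4%) / 0.57 = 14.561
Foxglove: Treynor = (23.4% − 1.4%) / 1.15 = 19.130
Highest: Foxglove (19.130).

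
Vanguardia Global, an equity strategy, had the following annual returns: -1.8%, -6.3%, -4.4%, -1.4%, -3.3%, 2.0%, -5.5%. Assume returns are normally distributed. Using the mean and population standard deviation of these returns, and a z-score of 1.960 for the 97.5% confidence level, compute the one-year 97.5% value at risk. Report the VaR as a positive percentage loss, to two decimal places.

8.10

r̄ = (-1.8 − 6.3 − 4.4 − 1.4 − 3.3 + 2 − 5.5) / 7 = -2.9571%
Σ(r − r̄)² = 48.1771; population σ = √(48.1771/7) = 2.6234%
VaR = −(r̄ − z·σ) = −(-2.9571 − 1.960 × 2.6234) = −(-8.0990) = 8.0990%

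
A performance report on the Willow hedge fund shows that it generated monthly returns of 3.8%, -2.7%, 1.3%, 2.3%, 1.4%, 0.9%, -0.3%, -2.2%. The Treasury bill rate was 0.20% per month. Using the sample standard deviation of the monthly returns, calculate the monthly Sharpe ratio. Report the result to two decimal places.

Mean return r̄ = 4.50 / 8 = 0.5625%
Σ(r − r̄)² = 33.8788; sample σ = √(33.8788/7) = 2.2000%
Sharpe = (r̄ − rf) / σ = (0.5625 − 0.2) / 2.2000 = 0.3625 / 2.2000 = 0.1648

0.16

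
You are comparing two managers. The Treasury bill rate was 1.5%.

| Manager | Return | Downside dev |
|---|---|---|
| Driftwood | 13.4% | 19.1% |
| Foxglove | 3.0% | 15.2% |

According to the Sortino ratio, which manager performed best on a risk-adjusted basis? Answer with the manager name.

Driftwood: Sortino ratio = (13.4% − 1.5%) / 19.1% = 0.623
Foxglove: Sortino ratio = (3.0% − 1.5%) / 15.2% = 0.099
Highest: Driftwood (0.623).

Driftwood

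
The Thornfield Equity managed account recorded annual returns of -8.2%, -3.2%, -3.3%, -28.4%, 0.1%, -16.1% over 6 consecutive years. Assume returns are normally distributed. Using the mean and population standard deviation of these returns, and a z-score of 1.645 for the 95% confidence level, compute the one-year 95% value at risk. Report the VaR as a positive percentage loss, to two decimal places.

r̄ = (-8.2 − 3.2 − 3.3 − 28.4 + 0.1 − 16.1) / 6 = -59.10 / 6 = -9.8500%
Σ(r − r̄)² = 572.0150; population σ = √(572.0150/6) = 9.7640%
VaR = −(r̄ − z·σ) = −(-9.8500 − 1.645 × 9.7640) = −(-25.9118) = 25.9118%

25.91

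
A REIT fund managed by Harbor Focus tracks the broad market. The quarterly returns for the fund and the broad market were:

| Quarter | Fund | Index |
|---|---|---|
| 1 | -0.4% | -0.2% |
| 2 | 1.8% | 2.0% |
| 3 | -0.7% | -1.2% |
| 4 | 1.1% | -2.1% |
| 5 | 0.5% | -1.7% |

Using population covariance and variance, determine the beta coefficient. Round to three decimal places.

r̄p = 0.4600%,  r̄m = -0.6400%
Cov = Σ(rp − r̄p)(rm − r̄m) / 5 = 0.5664
Var(rm) = Σ(rm − r̄m)² / 5 = 2.1464
β = Cov / Var = 0.5664 / 2.1464 = 0.2639

0.264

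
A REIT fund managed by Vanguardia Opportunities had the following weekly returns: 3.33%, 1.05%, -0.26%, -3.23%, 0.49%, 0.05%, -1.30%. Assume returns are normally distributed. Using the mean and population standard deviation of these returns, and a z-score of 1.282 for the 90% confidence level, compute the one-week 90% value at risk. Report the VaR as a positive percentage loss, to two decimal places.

2.39

r̄ = (3.33 + 1.05 − 0.26 − 3.23 + 0.49 + 0.05 − 1.3) / 7 = 0.130 / 7 = 0.0186%
Σ(r − r̄)² = (3.33 − 0.0186)² + (1.05 − 0.0186)² + … = 24.6221
population σ = √(24.6221 / 7) = √3.5174 = 1.8755%
VaR = −(r̄ − z·σ) = −(0.0186 − 1.282 × 1.8755) = −(-2.3858) = 2.3858%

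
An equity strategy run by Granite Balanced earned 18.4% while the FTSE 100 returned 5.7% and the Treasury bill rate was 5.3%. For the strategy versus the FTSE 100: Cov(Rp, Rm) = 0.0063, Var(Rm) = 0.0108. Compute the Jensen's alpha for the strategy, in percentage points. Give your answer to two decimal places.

12.87

β = Cov / Var = 0.0063 / 0.0108 = 0.5833
E[R] = Rf + β(Rm − Rf) = 5.3% + 0.5833 × (5.7% − 5.3%) = 5.5333%
α = Rp − E[R] = 18.4% − 5.5333% = 12.8667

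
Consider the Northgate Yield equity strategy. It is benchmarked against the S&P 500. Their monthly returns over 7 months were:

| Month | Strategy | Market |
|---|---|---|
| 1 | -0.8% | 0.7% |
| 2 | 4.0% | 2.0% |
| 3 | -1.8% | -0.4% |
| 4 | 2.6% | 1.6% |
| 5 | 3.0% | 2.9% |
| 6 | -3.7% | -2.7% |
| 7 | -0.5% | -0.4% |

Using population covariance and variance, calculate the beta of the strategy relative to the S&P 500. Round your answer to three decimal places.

r̄p = 0.4000%,  r̄m = 0.5286%
Cov = Σ(rp − r̄p)(rm − r̄m) / 7 = 4.2471
Var(rm) = Σ(rm − r̄m)² / 7 = 3.0163
β = Cov / Var = 4.2471 / 3.0163 = 1.4080

1.408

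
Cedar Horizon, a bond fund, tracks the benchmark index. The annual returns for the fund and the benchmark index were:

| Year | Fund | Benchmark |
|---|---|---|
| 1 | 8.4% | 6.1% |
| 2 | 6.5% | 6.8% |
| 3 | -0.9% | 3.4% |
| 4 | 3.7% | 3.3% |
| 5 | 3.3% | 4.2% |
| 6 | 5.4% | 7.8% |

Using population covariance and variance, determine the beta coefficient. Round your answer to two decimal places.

1.20

r̄p = 4.4000%,  r̄m = 5.2667%
Cov = Σ(rp − r̄p)(rm − r̄m) / 6 = 3.5883
Var(rm) = Σ(rm − r̄m)² / 6 = 2.9922
β = Cov / Var = 3.5883 / 2.9922 = 1.1992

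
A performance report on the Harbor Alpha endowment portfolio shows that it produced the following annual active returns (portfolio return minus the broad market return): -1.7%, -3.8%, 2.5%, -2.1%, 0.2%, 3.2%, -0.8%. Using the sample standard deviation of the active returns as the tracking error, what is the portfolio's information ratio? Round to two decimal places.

Mean return r̄ = -2.50 / 7 = -0.3571%
Sample std dev = √[38.0171 / 6] = 2.5172%
IR = r̄ / tracking error = -0.3571 / 2.5172 = -0.1419

-0.14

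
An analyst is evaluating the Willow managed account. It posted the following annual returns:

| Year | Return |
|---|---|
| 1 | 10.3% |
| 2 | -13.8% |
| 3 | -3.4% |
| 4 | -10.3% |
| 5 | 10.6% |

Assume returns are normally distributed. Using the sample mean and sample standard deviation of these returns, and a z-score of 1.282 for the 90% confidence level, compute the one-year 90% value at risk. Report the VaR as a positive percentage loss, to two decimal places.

15.91

r̄ = (10.3 − 13.8 − 3.4 − 10.3 + 10.6) / 5 = -1.3200%
Sample σ = √[Σ(r − r̄)² / 4] = √[517.8280 / 4] = √129.4570 = 11.3779%
VaR = −(r̄ − z·σ) = −(-1.3200 − 1.282 × 11.3779) = −(-15.9065) = 15.9065%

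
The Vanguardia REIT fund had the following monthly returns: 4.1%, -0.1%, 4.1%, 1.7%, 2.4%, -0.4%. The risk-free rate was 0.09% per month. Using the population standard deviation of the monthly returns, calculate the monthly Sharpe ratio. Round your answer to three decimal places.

r̄ = (4.1 − 0.1 + 4.1 + 1.7 + 2.4 − 0.4) / 6 = 11.80 / 6 = 1.9667%
Population σ = √[Σ(r − r̄)² / 6] = √[19.2333 / 6] = √3.2056 = 1.7904%
Sharpe = (r̄ − rf) / σ = (1.9667 − 0.09) / 1.7904 = 1.8767 / 1.7904 = 1.0482

1.048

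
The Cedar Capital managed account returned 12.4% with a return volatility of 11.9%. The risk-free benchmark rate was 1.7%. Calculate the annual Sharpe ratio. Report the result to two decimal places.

Sharpe = (Rp − Rf) / σp = (12.4% − 1.7%) / 11.9% = 10.70% / 11.9% = 0.8992

0.90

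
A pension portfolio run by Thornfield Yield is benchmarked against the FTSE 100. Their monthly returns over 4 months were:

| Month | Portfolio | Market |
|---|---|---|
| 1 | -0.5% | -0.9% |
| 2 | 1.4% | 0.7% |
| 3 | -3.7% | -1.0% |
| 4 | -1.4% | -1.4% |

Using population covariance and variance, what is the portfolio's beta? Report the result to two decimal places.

1.70

r̄p = -1.0500%,  r̄m = -0.6500%
Cov = Σ(rp − r̄p)(rm − r̄m) / 4 = 1.0900
Var(rm) = Σ(rm − r̄m)² / 4 = 0.6425
β = Cov / Var = 1.0900 / 0.6425 = 1.6965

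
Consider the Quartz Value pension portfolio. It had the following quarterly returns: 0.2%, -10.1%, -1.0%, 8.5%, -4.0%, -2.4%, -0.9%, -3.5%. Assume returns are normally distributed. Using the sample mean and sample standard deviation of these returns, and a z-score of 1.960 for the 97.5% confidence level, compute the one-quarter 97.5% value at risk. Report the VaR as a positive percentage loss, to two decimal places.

r̄ = (0.2 − 10.1 − 1 + 8.5 − 4 − 2.4 − 0.9 − 3.5) / 8 = -1.6500%
Σ(r − r̄)² = (0.2 − (-1.6500))² + (-10.1 − (-1.6500))² + … = 188.3400
σ = √[188.3400 / 7] = 5.1871%
VaR = −(r̄ − z·σ) = −(-1.6500 − 1.960 × 5.1871) = −(-11.8167) = 11.8167%

11.82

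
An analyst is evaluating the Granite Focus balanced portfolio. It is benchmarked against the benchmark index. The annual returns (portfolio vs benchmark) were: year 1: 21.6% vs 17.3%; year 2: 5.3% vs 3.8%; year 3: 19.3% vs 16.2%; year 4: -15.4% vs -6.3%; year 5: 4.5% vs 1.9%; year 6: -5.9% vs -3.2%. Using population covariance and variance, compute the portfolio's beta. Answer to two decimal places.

r̄p = 4.9000%,  r̄m = 4.9500%
Cov = Σ(rp − r̄p)(rm − r̄m) / 6 = 114.2333
Var(rm) = Σ(rm − r̄m)² / 6 = 80.4492
β = Cov / Var = 114.2333 / 80.4492 = 1.4199

1.42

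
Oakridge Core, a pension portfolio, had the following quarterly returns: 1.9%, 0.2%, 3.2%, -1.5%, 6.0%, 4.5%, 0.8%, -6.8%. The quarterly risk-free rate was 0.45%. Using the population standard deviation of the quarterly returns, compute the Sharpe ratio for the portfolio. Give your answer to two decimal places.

0.16

r̄ = (1.9 + 0.2 + 3.2 − 1.5 + 6 + 4.5 + 0.8 − 6.8) / 8 = 8.30 / 8 = 1.0375%
Σ(r − r̄)² = (1.9 − 1.0375)² + (0.2 − 1.0375)² + … = 110.6588
population σ = √(110.6588 / 8) = √13.8324 = 3.7192%
Sharpe = (r̄ − rf) / σ = (1.0375 − 0.45) / 3.7192 = 0.5875 / 3.7192 = 0.1580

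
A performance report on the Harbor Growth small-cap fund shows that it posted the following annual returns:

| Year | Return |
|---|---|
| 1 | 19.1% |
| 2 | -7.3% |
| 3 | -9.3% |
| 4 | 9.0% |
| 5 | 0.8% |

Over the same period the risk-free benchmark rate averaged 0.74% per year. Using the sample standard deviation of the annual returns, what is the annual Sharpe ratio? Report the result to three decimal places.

Mean return μ = 12.30 / 5 = 2.4600%
Σ(r − μ)² = 555.9720; sample σ = √(555.9720/4) = 11.7895%
Sharpe = (μ − rf) / σ = (2.4600 − 0.74) / 11.7895 = 1.7200 / 11.7895 = 0.1459

0.146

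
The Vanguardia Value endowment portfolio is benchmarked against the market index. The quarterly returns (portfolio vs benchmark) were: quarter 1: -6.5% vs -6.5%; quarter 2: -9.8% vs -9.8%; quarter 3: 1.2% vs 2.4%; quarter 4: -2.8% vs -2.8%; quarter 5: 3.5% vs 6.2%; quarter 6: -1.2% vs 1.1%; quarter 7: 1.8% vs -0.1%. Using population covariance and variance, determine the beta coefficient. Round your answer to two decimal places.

r̄p = -1.9714%,  r̄m = -1.3571%
Cov = Σ(rp − r̄p)(rm − r̄m) / 7 = 21.4973
Var(rm) = Σ(rm − r̄m)² / 7 = 25.5224
β = Cov / Var = 21.4973 / 25.5224 = 0.8423

0.84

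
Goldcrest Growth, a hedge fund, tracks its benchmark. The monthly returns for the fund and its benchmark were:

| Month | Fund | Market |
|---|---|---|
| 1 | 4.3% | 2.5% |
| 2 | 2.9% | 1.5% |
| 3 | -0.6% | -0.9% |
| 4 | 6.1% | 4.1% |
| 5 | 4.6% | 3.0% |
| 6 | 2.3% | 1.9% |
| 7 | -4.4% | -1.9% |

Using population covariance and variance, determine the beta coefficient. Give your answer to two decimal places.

r̄p = 2.1714%,  r̄m = 1.4571%
Cov = Σ(rp − r̄p)(rm − r̄m) / 7 = 6.4331
Var(rm) = Σ(rm − r̄m)² / 7 = 3.9253
β = Cov / Var = 6.4331 / 3.9253 = 1.6389

1.64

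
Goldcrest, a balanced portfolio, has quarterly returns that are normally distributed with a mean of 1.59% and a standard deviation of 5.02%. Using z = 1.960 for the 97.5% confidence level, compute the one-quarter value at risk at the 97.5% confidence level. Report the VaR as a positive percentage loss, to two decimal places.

VaR (as % loss) = −(μ − z·σ) = −(1.59% − 1.960 × 5.02%) = −(-8.2492%) = 8.2492%

8.25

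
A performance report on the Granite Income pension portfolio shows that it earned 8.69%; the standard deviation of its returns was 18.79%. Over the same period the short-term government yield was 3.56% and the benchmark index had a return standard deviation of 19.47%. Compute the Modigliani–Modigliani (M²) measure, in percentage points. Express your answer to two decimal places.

8.88

Sharpe = (Rp − Rf) / σp = (8.69% − 3.56%) / 18.79% = 0.2730
M² = Rf + Sharpe × σm = 3.56% + 0.2730 × 19.47% = 8.8753%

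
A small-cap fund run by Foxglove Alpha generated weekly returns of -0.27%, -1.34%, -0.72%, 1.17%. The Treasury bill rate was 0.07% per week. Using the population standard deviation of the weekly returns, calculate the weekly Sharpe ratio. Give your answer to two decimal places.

-0.39

μ = (-0.27 − 1.34 − 0.72 + 1.17) / 4 = -1.160 / 4 = -0.2900%
Population σ = √[Σ(r − μ)² / 4] = √[3.4194 / 4] = √0.8549 = 0.9246%
Sharpe = (μ − rf) / σ = (-0.2900 − 0.07) / 0.9246 = -0.3600 / 0.9246 = -0.3894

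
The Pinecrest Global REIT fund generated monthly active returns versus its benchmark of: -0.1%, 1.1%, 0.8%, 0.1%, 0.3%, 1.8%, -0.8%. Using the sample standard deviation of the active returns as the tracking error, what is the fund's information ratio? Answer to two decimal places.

0.54

Mean return r̄ = 3.20 / 7 = 0.4571%
Σ(r − r̄)² = (-0.1 − 0.4571)² + (1.1 − 0.4571)² + (0.8 − 0.4571)² + … = 4.3771
σ = √[4.3771 / 6] = 0.8541%
IR = r̄ / tracking error = 0.4571 / 0.8541 = 0.5352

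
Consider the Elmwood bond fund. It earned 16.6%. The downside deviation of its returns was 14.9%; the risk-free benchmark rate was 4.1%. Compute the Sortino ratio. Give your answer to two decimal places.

Sortino = (Rp − Rf) / σd = (16.6% − 4.1%) / 14.9% = 12.50% / 14.9% = 0.8389

0.84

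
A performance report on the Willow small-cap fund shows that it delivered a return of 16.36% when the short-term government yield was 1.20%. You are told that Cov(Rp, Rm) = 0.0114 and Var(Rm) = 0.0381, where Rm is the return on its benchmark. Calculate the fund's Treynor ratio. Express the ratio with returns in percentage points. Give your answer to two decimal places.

50.67

β = Cov / Var = 0.0114 / 0.0381 = 0.2992
Treynor = (Rp − Rf) / β = (16.36% − 1.20%) / 0.2992 = 15.16 / 0.2992 = 50.6684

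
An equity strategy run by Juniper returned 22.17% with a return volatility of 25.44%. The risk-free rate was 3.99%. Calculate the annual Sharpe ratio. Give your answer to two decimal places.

Sharpe = (Rp − Rf) / σp = (22.17% − 3.99%) / 25.44% = 18.18% / 25.44% = 0.7146

0.71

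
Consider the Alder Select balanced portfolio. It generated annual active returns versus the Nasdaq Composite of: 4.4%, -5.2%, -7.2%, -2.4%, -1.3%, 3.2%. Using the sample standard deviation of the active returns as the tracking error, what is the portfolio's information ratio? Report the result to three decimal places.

-0.311

Mean return r̄ = -8.50 / 6 = -1.4167%
Σ(r − r̄)² = (4.4 − (-1.4167))² + (-5.2 − (-1.4167))² + (-7.2 − (-1.4167))² + … = 103.8883
σ = √[103.8883 / 5] = 4.5583%
IR = r̄ / tracking error = -1.4167 / 4.5583 = -0.3108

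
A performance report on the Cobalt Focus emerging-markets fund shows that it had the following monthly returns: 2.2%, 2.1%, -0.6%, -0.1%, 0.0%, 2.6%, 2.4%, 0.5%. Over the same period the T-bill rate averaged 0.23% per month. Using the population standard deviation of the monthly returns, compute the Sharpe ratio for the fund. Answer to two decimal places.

r̄ = (2.2 + 2.1 − 0.6 − 0.1 + 0 + 2.6 + 2.4 + 0.5) / 8 = 1.1375%
Σ(r − r̄)² = (2.2 − 1.1375)² + (2.1 − 1.1375)² + … = 12.0388
σ = √[12.0388 / 8] = 1.2267%
Sharpe = (r̄ − rf) / σ = (1.1375 − 0.23) / 1.2267 = 0.9075 / 1.2267 = 0.7398

0.74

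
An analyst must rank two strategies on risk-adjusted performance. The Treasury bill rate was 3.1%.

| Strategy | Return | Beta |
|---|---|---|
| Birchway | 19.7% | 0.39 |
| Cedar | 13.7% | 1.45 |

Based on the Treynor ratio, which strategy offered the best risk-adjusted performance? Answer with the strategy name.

Birchway

Birchway: Treynor = (19.7% − 3.1%) / 0.39 = 42.564
Cedar: Treynor = (13.7% − 3.1%) / 1.45 = 7.310
Highest: Birchway (42.564).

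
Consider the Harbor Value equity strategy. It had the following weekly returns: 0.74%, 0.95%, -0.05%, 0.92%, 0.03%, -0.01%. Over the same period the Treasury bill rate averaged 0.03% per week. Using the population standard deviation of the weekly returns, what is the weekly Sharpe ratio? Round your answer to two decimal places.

r̄ = (0.74 + 0.95 − 0.05 + 0.92 + 0.03 − 0.01) / 6 = 2.580 / 6 = 0.4300%
Σ(r − r̄)² = (0.74 − 0.4300)² + (0.95 − 0.4300)² + (-0.05 − 0.4300)² + … = 1.1906
population σ = √(1.1906 / 6) = √0.1984 = 0.4454%
Sharpe = (r̄ − rf) / σ = (0.4300 − 0.03) / 0.4454 = 0.4000 / 0.4454 = 0.8981

0.90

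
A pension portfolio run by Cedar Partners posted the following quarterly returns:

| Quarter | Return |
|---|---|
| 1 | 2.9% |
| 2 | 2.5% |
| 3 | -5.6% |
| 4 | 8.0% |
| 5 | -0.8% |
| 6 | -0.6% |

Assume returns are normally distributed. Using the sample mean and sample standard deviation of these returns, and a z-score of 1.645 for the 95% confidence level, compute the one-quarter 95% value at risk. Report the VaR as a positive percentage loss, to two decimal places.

6.44

μ = (2.9 + 2.5 − 5.6 + 8 − 0.8 − 0.6) / 6 = 1.0667%
Σ(r − μ)² = 104.1933; sample σ = √(104.1933/5) = 4.5649%
VaR = −(μ − z·σ) = −(1.0667 − 1.645 × 4.5649) = −(-6.4426) = 6.4426%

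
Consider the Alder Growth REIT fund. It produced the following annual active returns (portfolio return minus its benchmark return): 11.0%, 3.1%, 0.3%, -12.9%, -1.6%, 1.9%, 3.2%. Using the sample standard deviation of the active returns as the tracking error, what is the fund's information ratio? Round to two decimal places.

Mean return r̄ = 5.00 / 7 = 0.7143%
Sample σ = √[Σ(r − r̄)² / 6] = √[309.9486 / 6] = √51.6581 = 7.1874%
IR = r̄ / tracking error = 0.7143 / 7.1874 = 0.0994

0.10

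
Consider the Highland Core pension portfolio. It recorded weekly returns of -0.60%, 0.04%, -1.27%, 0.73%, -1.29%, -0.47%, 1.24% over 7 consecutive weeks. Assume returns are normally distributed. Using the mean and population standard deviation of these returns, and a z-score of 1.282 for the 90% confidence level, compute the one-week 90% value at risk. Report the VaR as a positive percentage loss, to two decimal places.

r̄ = (-0.6 + 0.04 − 1.27 + 0.73 − 1.29 − 0.47 + 1.24) / 7 = -1.620 / 7 = -0.2314%
Population σ = √[Σ(r − r̄)² / 7] = √[5.5551 / 7] = √0.7936 = 0.8908%
VaR = −(r̄ − z·σ) = −(-0.2314 − 1.282 × 0.8908) = −(-1.3734) = 1.3734%

1.37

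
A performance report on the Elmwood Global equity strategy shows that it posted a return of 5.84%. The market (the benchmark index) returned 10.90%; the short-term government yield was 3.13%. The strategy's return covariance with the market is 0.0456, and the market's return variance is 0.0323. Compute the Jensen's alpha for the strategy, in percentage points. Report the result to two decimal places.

β = Cov / Var = 0.0456 / 0.0323 = 1.4118
E[R] = Rf + β(Rm − Rf) = 3.13% + 1.4118 × (10.90% − 3.13%) = 14.0997%
α = Rp − E[R] = 5.84% − 14.0997% = -8.2597

-8.26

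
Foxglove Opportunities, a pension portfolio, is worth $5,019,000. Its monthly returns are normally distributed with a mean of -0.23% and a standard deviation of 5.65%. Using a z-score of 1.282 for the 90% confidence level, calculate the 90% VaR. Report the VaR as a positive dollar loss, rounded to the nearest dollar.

$375,085

Return at the 90% tail: μ − z·σ = -0.23% − 1.282 × 5.65% = -0.23 − 7.2433 = -7.4733%
VaR = −(-7.4733%) × $5,019,000 = 7.4733% × $5,019,000 = $375,085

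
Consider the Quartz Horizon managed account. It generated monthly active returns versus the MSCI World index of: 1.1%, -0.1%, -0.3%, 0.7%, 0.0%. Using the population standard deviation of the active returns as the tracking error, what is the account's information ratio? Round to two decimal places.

μ = (1.1 − 0.1 − 0.3 + 0.7 + 0) / 5 = 1.40 / 5 = 0.2800%
Σ(r − μ)² = (1.1 − 0.2800)² + (-0.1 − 0.2800)² + … = 1.4080
population σ = √(1.4080 / 5) = √0.2816 = 0.5307%
IR = μ / tracking error = 0.2800 / 0.5307 = 0.5276

0.53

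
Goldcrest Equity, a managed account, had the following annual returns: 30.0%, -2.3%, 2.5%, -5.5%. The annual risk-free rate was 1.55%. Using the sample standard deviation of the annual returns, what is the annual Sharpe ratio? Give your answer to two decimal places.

r̄ = (30 − 2.3 + 2.5 − 5.5) / 4 = 6.1750%
Sample std dev = √[789.2675 / 3] = 16.2200%
Sharpe = (r̄ − rf) / σ = (6.1750 − 1.55) / 16.2200 = 4.6250 / 16.2200 = 0.2851

0.29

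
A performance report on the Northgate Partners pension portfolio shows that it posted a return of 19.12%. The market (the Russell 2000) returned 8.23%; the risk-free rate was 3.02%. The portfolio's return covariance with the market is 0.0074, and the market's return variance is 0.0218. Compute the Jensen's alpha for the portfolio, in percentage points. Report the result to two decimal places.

β = Cov / Var = 0.0074 / 0.0218 = 0.3394
E[R] = Rf + β(Rm − Rf) = 3.02% + 0.3394 × (8.23% − 3.02%) = 4.7883%
α = Rp − E[R] = 19.12% − 4.7883% = 14.3317

14.33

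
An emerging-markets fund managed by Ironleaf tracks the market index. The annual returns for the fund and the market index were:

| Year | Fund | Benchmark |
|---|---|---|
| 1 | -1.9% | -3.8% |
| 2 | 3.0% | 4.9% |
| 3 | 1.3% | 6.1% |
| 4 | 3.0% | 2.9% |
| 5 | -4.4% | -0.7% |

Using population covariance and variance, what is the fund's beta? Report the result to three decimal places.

r̄p = 0.2000%,  r̄m = 1.8800%
Cov = Σ(rp − r̄p)(rm − r̄m) / 5 = 7.9500
Var(rm) = Σ(rm − r̄m)² / 5 = 13.3776
β = Cov / Var = 7.9500 / 13.3776 = 0.5943

0.594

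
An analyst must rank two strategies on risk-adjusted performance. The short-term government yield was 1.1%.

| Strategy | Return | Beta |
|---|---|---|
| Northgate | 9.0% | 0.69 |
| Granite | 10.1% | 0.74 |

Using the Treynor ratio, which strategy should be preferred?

Granite

Northgate: Treynor = (9.0% − 1.1%) / 0.69 = 11.449
Granite: Treynor = (10.1% − 1.1%) / 0.74 = 12.162
Highest: Granite (12.162).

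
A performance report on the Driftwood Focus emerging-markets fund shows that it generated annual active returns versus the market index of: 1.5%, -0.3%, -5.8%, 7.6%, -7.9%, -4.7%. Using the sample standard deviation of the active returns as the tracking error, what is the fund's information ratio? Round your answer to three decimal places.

-0.280

Mean return r̄ = -9.60 / 6 = -1.6000%
Σ(r − r̄)² = 162.8800; sample σ = √(162.8800/5) = 5.7075%
IR = r̄ / tracking error = -1.6000 / 5.7075 = -0.2803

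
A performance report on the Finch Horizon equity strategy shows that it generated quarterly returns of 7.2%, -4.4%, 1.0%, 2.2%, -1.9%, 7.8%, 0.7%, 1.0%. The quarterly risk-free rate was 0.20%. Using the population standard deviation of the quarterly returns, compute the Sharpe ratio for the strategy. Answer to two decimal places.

0.39

r̄ = (7.2 − 4.4 + 1 + 2.2 − 1.9 + 7.8 + 0.7 + 1) / 8 = 13.60 / 8 = 1.7000%
Σ(r − r̄)² = (7.2 − 1.7000)² + (-4.4 − 1.7000)² + … = 119.8600
σ = √[119.8600 / 8] = 3.8707%
Sharpe = (r̄ − rf) / σ = (1.7000 − 0.2) / 3.8707 = 1.5000 / 3.8707 = 0.3875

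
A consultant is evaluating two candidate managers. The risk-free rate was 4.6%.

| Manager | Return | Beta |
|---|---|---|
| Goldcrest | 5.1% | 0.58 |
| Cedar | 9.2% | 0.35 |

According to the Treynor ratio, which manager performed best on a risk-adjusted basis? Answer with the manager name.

Cedar

Goldcrest: Treynor = (5.1% − 4.6%) / 0.58 = 0.862
Cedar: Treynor = (9.2% − 4.6%) / 0.35 = 13.143
Highest: Cedar (13.143).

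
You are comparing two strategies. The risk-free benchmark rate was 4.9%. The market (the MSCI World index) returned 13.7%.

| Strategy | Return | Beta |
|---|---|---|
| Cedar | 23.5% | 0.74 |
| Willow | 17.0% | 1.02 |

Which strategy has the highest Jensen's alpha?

Cedar: α = 23.5% − [4.9% + 0.74 × (13.7% − 4.9%)] = 12.088
Willow: α = 17.0% − [4.9% + 1.02 × (13.7% − 4.9%)] = 3.124
Highest: Cedar (12.088).

Cedar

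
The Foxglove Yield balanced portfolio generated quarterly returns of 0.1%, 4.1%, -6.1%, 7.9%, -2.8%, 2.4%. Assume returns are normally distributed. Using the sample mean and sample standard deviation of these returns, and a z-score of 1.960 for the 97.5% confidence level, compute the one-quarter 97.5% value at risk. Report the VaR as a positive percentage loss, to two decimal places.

8.86

Mean return r̄ = 5.60 / 6 = 0.9333%
Sample std dev = √[124.8133 / 5] = 4.9963%
VaR = −(r̄ − z·σ) = −(0.9333 − 1.960 × 4.9963) = −(-8.8594) = 8.8594%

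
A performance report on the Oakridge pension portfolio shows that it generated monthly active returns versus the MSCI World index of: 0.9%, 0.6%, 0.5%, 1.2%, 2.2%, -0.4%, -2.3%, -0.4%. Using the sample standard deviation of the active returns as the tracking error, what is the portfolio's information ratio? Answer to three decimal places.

r̄ = (0.9 + 0.6 + 0.5 + 1.2 + 2.2 − 0.4 − 2.3 − 0.4) / 8 = 0.2875%
Σ(r − r̄)² = (0.9 − 0.2875)² + (0.6 − 0.2875)² + (0.5 − 0.2875)² + … = 12.6488
sample σ = √(12.6488 / 7) = √1.8070 = 1.3442%
IR = r̄ / tracking error = 0.2875 / 1.3442 = 0.2139

0.214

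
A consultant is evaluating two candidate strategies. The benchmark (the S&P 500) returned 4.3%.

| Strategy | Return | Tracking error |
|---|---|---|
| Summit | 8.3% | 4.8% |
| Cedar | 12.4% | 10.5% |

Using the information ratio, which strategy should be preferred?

Summit: IR = (8.3% − 4.3%) / 4.8% = 0.833
Cedar: IR = (12.4% − 4.3%) / 10.5% = 0.771
Highest: Summit (0.833).

Summit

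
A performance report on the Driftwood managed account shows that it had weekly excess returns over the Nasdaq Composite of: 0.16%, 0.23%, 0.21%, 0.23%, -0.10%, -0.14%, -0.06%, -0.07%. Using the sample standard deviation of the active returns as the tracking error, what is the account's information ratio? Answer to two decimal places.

μ = (0.16 + 0.23 + 0.21 + 0.23 − 0.1 − 0.14 − 0.06 − 0.07) / 8 = 0.460 / 8 = 0.0575%
Σ(r − μ)² = (0.16 − 0.0575)² + (0.23 − 0.0575)² + (0.21 − 0.0575)² + … = 0.1872
σ = √[0.1872 / 7] = 0.1635%
IR = μ / tracking error = 0.0575 / 0.1635 = 0.3517

0.35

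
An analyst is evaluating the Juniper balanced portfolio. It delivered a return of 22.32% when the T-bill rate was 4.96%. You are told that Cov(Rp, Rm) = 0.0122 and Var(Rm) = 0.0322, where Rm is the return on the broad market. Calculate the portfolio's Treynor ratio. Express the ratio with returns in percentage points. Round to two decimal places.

β = Cov / Var = 0.0122 / 0.0322 = 0.3789
Treynor = (Rp − Rf) / β = (22.32% − 4.96%) / 0.3789 = 17.36 / 0.3789 = 45.8168

45.82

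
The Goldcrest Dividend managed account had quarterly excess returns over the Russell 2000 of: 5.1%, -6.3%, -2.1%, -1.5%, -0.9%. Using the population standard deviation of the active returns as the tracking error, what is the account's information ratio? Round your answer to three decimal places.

μ = (5.1 − 6.3 − 2.1 − 1.5 − 0.9) / 5 = -5.70 / 5 = -1.1400%
Σ(r − μ)² = (5.1 − (-1.1400))² + (-6.3 − (-1.1400))² + (-2.1 − (-1.1400))² + … = 66.6720
σ = √[66.6720 / 5] = 3.6516%
IR = μ / tracking error = -1.1400 / 3.6516 = -0.3122

-0.312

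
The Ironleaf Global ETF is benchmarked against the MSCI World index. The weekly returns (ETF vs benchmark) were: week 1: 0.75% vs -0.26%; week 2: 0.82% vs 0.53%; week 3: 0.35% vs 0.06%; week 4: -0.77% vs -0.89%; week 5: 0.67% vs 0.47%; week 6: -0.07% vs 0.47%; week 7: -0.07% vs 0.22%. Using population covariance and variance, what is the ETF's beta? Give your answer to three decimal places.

r̄p = 0.2400%,  r̄m = 0.0857%
Cov = Σ(rp − r̄p)(rm − r̄m) / 7 = 0.1526
Var(rm) = Σ(rm − r̄m)² / 7 = 0.2261
β = Cov / Var = 0.1526 / 0.2261 = 0.6749

0.675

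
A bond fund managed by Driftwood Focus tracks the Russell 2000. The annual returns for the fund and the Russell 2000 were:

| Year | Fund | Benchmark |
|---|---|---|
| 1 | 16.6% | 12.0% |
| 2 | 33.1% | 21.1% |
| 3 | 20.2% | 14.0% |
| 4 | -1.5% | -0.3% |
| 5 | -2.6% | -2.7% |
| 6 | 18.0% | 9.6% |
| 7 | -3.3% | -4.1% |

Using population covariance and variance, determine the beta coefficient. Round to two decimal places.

r̄p = 11.5000%,  r̄m = 7.0857%
Cov = Σ(rp − r̄p)(rm − r̄m) / 7 = 114.8300
Var(rm) = Σ(rm − r̄m)² / 7 = 78.5869
β = Cov / Var = 114.8300 / 78.5869 = 1.4612

1.46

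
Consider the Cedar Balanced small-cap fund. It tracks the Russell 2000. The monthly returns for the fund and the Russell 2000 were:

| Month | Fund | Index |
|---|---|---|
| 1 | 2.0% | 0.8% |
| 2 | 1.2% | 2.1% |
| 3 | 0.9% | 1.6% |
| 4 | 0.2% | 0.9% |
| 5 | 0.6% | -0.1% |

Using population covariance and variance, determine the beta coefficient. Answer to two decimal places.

r̄p = 0.9800%,  r̄m = 1.0600%
Cov = Σ(rp − r̄p)(rm − r̄m) / 5 = 0.0972
Var(rm) = Σ(rm − r̄m)² / 5 = 0.5624
β = Cov / Var = 0.0972 / 0.5624 = 0.1728

0.17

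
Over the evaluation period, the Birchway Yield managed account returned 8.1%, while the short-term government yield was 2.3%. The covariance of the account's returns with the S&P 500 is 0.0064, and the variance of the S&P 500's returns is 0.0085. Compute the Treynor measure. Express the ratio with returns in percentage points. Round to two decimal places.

β = Cov / Var = 0.0064 / 0.0085 = 0.7529
Treynor = (Rp − Rf) / β = (8.1% − 2.3%) / 0.7529 = 5.80 / 0.7529 = 7.7035

7.70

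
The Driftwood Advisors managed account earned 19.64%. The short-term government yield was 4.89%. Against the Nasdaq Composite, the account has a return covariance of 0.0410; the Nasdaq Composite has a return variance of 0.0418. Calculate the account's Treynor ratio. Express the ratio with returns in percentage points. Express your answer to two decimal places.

15.04

β = Cov / Var = 0.0410 / 0.0418 = 0.9809
Treynor = (Rp − Rf) / β = (19.64% − 4.89%) / 0.9809 = 14.75 / 0.9809 = 15.0372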